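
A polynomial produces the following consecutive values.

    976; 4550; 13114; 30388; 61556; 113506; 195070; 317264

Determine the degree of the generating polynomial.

5

First differences: 3574, 8564, 17274, 31168, 51950, 81564, 122194
Second differences: 4990, 8710, 13894, 20782, 29614, 40630
Third differences: 3720, 5184, 6888, 8832, 11016
Fourth differences: 1464, 1704, 1944, 2184
Fifth differences: 240, 240, 240
The fifth differences are constant, so the polynomial has degree 5.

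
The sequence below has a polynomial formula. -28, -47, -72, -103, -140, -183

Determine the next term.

D1: -19, -25, -31, -37, -43
D2: -6, -6, -6, -6
Constant second difference = -6, so extend:
-43 − 6 = -49;  -183 − 49 = -232

-232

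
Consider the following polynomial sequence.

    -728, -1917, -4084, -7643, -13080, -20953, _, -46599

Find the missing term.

-31892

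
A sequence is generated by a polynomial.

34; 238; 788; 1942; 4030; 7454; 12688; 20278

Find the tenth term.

45070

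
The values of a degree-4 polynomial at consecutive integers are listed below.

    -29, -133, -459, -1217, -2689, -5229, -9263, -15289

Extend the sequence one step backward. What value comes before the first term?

Δ: -104  -326  -758  -1472  -2540  -4034  -6026
Δ²: -222  -432  -714  -1068  -1494  -1992
Δ³: -210  -282  -354  -426  -498
Δ⁴: -72  -72  -72  -72
The fourth differences are constant at -72.
Work back: -210 + 72 = -138;  -222 + 138 = -84;  -104 + 84 = -20;  -29 + 20 = -9

-9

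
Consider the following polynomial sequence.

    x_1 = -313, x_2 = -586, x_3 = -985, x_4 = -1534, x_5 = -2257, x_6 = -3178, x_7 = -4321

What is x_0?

-142

First differences: -273  -399  -549  -723  -921  -1143
Second differences: -126  -150  -174  -198  -222
Third differences: -24  -24  -24  -24
The third differences are constant at -24.
Work back: -126 + 24 = -102;  -273 + 102 = -171;  -313 + 171 = -142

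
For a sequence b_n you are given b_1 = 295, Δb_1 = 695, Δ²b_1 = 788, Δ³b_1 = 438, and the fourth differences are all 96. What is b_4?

Build the table forward from the leading diagonal:
D4: 96, 96, 96, 96
D3: 438, 534, 630, 726
D2: 788, 1226, 1760, 2390
D1: 695, 1483, 2709, 4469
b: 295, 990, 2473, 5182

5182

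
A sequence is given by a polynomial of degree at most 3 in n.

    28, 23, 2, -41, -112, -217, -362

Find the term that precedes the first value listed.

-5, -21, -43, -71, -105, -145
-16, -22, -28, -34, -40
-6, -6, -6, -6
The third differences are constant at -6.
Work back: -16 + 6 = -10;  -5 + 10 = 5;  28 − 5 = 23

23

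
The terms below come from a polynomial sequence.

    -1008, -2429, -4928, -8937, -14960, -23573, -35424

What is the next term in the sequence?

-51233

First differences: -1421  -2499  -4009  -6023  -8613  -11851
Second differences: -1078  -1510  -2014  -2590  -3238
Third differences: -432  -504  -576  -648
Fourth differences: -72  -72  -72
Constant fourth difference = -72, so extend:
-648 − 72 = -720;  -3238 − 720 = -3958;  -11851 − 3958 = -15809;  -35424 − 15809 = -51233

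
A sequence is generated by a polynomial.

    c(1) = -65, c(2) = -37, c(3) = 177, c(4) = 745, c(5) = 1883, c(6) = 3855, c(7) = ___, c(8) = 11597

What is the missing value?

Using the first 6 terms:
Δ: 28, 214, 568, 1138, 1972
Δ²: 186, 354, 570, 834
Δ³: 168, 216, 264
Δ⁴: 48, 48
Constant fourth difference = 48.
Extend forward: 264 + 48 = 312;  834 + 312 = 1146;  1972 + 1146 = 3118;  3855 + 3118 = 6973

6973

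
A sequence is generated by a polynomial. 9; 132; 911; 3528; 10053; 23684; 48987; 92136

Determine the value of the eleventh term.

419559

123 , 779 , 2617 , 6525 , 13631 , 25303 , 43149
656 , 1838 , 3908 , 7106 , 11672 , 17846
1182 , 2070 , 3198 , 4566 , 6174
888 , 1128 , 1368 , 1608
240 , 240 , 240
Constant fifth difference = 240, so extend:
1608 + 240 = 1848;  6174 + 1848 = 8022;  17846 + 8022 = 25868;  43149 + 25868 = 69017;  92136 + 69017 = 161153
1848 + 240 = 2088;  8022 + 2088 = 10110;  25868 + 10110 = 35978;  69017 + 35978 = 104995;  161153 + 104995 = 266148
2088 + 240 = 2328;  10110 + 2328 = 12438;  35978 + 12438 = 48416;  104995 + 48416 = 153411;  266148 + 153411 = 419559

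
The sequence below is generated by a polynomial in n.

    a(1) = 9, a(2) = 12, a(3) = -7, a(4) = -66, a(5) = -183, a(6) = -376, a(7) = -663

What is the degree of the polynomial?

D1: 3, -19, -59, -117, -193, -287
D2: -22, -40, -58, -76, -94
D3: -18, -18, -18, -18
The third differences are constant, so the polynomial has degree 3.

3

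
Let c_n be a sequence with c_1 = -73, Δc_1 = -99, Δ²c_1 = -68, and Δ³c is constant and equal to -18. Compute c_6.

-1428

Build the table forward from the leading diagonal:
Third differences: -18  -18  -18  -18  -18  -18
Second differences: -68  -86  -104  -122  -140  -158
First differences: -99  -167  -253  -357  -479  -619
c: -73  -172  -339  -592  -949  -1428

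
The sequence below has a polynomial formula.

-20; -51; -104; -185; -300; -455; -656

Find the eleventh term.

Δ: -31, -53, -81, -115, -155, -201
Δ²: -22, -28, -34, -40, -46
Δ³: -6, -6, -6, -6
The third differences are constant (-6).
-46 − 6 = -52;  -201 − 52 = -253;  -656 − 253 = -909
-52 − 6 = -58;  -253 − 58 = -311;  -909 − 311 = -1220
-58 − 6 = -64;  -311 − 64 = -375;  -1220 − 375 = -1595
-64 − 6 = -70;  -375 − 70 = -445;  -1595 − 445 = -2040

-2040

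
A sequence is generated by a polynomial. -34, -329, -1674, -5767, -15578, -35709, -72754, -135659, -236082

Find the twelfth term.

Δ: -295, -1345, -4093, -9811, -20131, -37045, -62905, -100423
Δ²: -1050, -2748, -5718, -10320, -16914, -25860, -37518
Δ³: -1698, -2970, -4602, -6594, -8946, -11658
Δ⁴: -1272, -1632, -1992, -2352, -2712
Δ⁵: -360, -360, -360, -360
Constant fifth difference = -360, so extend:
-2712 − 360 = -3072;  -11658 − 3072 = -14730;  -37518 − 14730 = -52248;  -100423 − 52248 = -152671;  -236082 − 152671 = -388753
-3072 − 360 = -3432;  -14730 − 3432 = -18162;  -52248 − 18162 = -70410;  -152671 − 70410 = -223081;  -388753 − 223081 = -611834
-3432 − 360 = -3792;  -18162 − 3792 = -21954;  -70410 − 21954 = -92364;  -223081 − 92364 = -315445;  -611834 − 315445 = -927279

-927279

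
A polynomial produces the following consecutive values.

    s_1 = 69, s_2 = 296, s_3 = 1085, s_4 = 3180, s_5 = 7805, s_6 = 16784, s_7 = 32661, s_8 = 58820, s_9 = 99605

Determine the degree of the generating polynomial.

227, 789, 2095, 4625, 8979, 15877, 26159, 40785
562, 1306, 2530, 4354, 6898, 10282, 14626
744, 1224, 1824, 2544, 3384, 4344
480, 600, 720, 840, 960
120, 120, 120, 120
The fifth differences are constant, so the polynomial has degree 5.

5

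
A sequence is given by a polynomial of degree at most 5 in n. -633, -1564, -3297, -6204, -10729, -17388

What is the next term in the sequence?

Δ: -931, -1733, -2907, -4525, -6659
Δ²: -802, -1174, -1618, -2134
Δ³: -372, -444, -516
Δ⁴: -72, -72
Constant fourth difference = -72, so extend:
-516 − 72 = -588;  -2134 − 588 = -2722;  -6659 − 2722 = -9381;  -17388 − 9381 = -26769

-26769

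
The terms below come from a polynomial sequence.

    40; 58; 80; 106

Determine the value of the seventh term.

D1: 18 , 22 , 26
D2: 4 , 4
The second differences are constant (4).
26 + 4 = 30;  106 + 30 = 136
30 + 4 = 34;  136 + 34 = 170
34 + 4 = 38;  170 + 38 = 208

208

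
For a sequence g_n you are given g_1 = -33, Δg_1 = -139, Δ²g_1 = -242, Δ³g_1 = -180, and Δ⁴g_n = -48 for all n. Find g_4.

-1356

Build the table forward from the leading diagonal:
Fourth differences: -48, -48, -48, -48
Third differences: -180, -228, -276, -324
Second differences: -242, -422, -650, -926
First differences: -139, -381, -803, -1453
g: -33, -172, -553, -1356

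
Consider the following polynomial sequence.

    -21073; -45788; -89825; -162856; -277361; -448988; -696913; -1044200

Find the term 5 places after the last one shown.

First differences: -24715  -44037  -73031  -114505  -171627  -247925  -347287
Second differences: -19322  -28994  -41474  -57122  -76298  -99362
Third differences: -9672  -12480  -15648  -19176  -23064
Fourth differences: -2808  -3168  -3528  -3888
Fifth differences: -360  -360  -360
Constant fifth difference = -360, so extend:
-3888 − 360 = -4248;  -23064 − 4248 = -27312;  -99362 − 27312 = -126674;  -347287 − 126674 = -473961;  -1044200 − 473961 = -1518161
-4248 − 360 = -4608;  -27312 − 4608 = -31920;  -126674 − 31920 = -158594;  -473961 − 158594 = -632555;  -1518161 − 632555 = -2150716
-4608 − 360 = -4968;  -31920 − 4968 = -36888;  -158594 − 36888 = -195482;  -632555 − 195482 = -828037;  -2150716 − 828037 = -2978753
-4968 − 360 = -5328;  -36888 − 5328 = -42216;  -195482 − 42216 = -237698;  -828037 − 237698 = -1065735;  -2978753 − 1065735 = -4044488
-5328 − 360 = -5688;  -42216 − 5688 = -47904;  -237698 − 47904 = -285602;  -1065735 − 285602 = -1351337;  -4044488 − 1351337 = -5395825

-5395825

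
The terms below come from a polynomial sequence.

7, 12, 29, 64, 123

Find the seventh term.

337

5 , 17 , 35 , 59
12 , 18 , 24
6 , 6
The third differences are constant (6).
24 + 6 = 30;  59 + 30 = 89;  123 + 89 = 212
30 + 6 = 36;  89 + 36 = 125;  212 + 125 = 337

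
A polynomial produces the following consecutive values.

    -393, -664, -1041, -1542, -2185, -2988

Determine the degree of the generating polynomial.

Δ: -271, -377, -501, -643, -803
Δ²: -106, -124, -142, -160
Δ³: -18, -18, -18
The third differences are constant, so the polynomial has degree 3.

3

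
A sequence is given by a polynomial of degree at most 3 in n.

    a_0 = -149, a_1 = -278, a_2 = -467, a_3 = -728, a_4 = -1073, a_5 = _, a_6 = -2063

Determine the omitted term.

-1514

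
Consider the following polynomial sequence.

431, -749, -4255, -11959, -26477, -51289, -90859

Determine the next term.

-150755

First differences: -1180, -3506, -7704, -14518, -24812, -39570
Second differences: -2326, -4198, -6814, -10294, -14758
Third differences: -1872, -2616, -3480, -4464
Fourth differences: -744, -864, -984
Fifth differences: -120, -120
Fifth differences constant at -120.
-984 − 120 = -1104;  -4464 − 1104 = -5568;  -14758 − 5568 = -20326;  -39570 − 20326 = -59896;  -90859 − 59896 = -150755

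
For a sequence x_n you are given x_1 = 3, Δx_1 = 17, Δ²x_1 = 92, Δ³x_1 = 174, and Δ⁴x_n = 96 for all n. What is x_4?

Build the table forward from the leading diagonal:
D4: 96, 96, 96, 96
D3: 174, 270, 366, 462
D2: 92, 266, 536, 902
D1: 17, 109, 375, 911
x: 3, 20, 129, 504

504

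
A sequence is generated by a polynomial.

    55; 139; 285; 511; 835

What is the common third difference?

D1: 84, 146, 226, 324
D2: 62, 80, 98
D3: 18, 18

18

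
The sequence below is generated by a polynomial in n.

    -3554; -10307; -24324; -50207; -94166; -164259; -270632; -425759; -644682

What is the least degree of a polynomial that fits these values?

D1: -6753, -14017, -25883, -43959, -70093, -106373, -155127, -218923
D2: -7264, -11866, -18076, -26134, -36280, -48754, -63796
D3: -4602, -6210, -8058, -10146, -12474, -15042
D4: -1608, -1848, -2088, -2328, -2568
D5: -240, -240, -240, -240
The fifth differences are constant, so the polynomial has degree 5.

5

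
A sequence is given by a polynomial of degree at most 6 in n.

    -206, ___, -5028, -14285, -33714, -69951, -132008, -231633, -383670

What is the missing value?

Using the last 7 terms:
D1: -9257, -19429, -36237, -62057, -99625, -152037
D2: -10172, -16808, -25820, -37568, -52412
D3: -6636, -9012, -11748, -14844
D4: -2376, -2736, -3096
D5: -360, -360
Constant fifth difference = -360.
Extend backward: -2376 + 360 = -2016;  -6636 + 2016 = -4620;  -10172 + 4620 = -5552;  -9257 + 5552 = -3705;  -5028 + 3705 = -1323

-1323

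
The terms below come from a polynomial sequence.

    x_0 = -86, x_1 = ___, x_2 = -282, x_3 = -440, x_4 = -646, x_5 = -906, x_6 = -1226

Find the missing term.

-166

Using the last 5 terms:
Δ: -158, -206, -260, -320
Δ²: -48, -54, -60
Δ³: -6, -6
Constant third difference = -6.
Extend backward: -48 + 6 = -42;  -158 + 42 = -116;  -282 + 116 = -166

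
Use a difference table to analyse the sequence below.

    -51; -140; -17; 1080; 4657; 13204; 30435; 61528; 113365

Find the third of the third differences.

2490

First differences: -89, 123, 1097, 3577, 8547, 17231, 31093, 51837
Second differences: 212, 974, 2480, 4970, 8684, 13862, 20744
Third differences: 762, 1506, 2490, 3714, 5178, 6882
Fourth differences: 744, 984, 1224, 1464, 1704
Fifth differences: 240, 240, 240, 240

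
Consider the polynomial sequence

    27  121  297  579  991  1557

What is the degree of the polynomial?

First differences: 94, 176, 282, 412, 566
Second differences: 82, 106, 130, 154
Third differences: 24, 24, 24
The third differences are constant, so the polynomial has degree 3.

3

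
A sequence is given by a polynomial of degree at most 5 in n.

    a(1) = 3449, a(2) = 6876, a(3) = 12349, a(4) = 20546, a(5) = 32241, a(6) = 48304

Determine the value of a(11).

231309

First differences: 3427  5473  8197  11695  16063
Second differences: 2046  2724  3498  4368
Third differences: 678  774  870
Fourth differences: 96  96
Constant fourth difference = 96, so extend:
870 + 96 = 966;  4368 + 966 = 5334;  16063 + 5334 = 21397;  48304 + 21397 = 69701
966 + 96 = 1062;  5334 + 1062 = 6396;  21397 + 6396 = 27793;  69701 + 27793 = 97494
1062 + 96 = 1158;  6396 + 1158 = 7554;  27793 + 7554 = 35347;  97494 + 35347 = 132841
1158 + 96 = 1254;  7554 + 1254 = 8808;  35347 + 8808 = 44155;  132841 + 44155 = 176996
1254 + 96 = 1350;  8808 + 1350 = 10158;  44155 + 10158 = 54313;  176996 + 54313 = 231309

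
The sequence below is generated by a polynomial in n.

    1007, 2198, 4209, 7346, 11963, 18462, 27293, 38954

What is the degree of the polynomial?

1191, 2011, 3137, 4617, 6499, 8831, 11661
820, 1126, 1480, 1882, 2332, 2830
306, 354, 402, 450, 498
48, 48, 48, 48
The fourth differences are constant, so the polynomial has degree 4.

4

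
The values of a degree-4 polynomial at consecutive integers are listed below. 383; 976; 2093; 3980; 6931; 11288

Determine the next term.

17441

First differences: 593, 1117, 1887, 2951, 4357
Second differences: 524, 770, 1064, 1406
Third differences: 246, 294, 342
Fourth differences: 48, 48
Constant fourth difference = 48, so extend:
342 + 48 = 390;  1406 + 390 = 1796;  4357 + 1796 = 6153;  11288 + 6153 = 17441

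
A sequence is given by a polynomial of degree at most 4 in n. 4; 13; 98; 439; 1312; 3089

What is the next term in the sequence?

6238

9, 85, 341, 873, 1777
76, 256, 532, 904
180, 276, 372
96, 96
Fourth differences constant at 96.
372 + 96 = 468;  904 + 468 = 1372;  1777 + 1372 = 3149;  3089 + 3149 = 6238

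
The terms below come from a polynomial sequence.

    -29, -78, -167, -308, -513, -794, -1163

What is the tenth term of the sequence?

-2918

Δ: -49, -89, -141, -205, -281, -369
Δ²: -40, -52, -64, -76, -88
Δ³: -12, -12, -12, -12
The third differences are constant (-12).
-88 − 12 = -100;  -369 − 100 = -469;  -1163 − 469 = -1632
-100 − 12 = -112;  -469 − 112 = -581;  -1632 − 581 = -2213
-112 − 12 = -124;  -581 − 124 = -705;  -2213 − 705 = -2918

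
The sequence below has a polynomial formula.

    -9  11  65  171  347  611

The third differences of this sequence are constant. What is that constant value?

18

First differences: 20, 54, 106, 176, 264
Second differences: 34, 52, 70, 88
Third differences: 18, 18, 18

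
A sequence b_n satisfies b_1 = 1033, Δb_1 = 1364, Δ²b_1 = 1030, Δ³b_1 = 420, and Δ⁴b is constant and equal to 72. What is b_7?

34147

Build the table forward from the leading diagonal:
Δ⁴: 72  72  72  72  72  72  72
Δ³: 420  492  564  636  708  780  852
Δ²: 1030  1450  1942  2506  3142  3850  4630
Δ: 1364  2394  3844  5786  8292  11434  15284
b: 1033  2397  4791  8635  14421  22713  34147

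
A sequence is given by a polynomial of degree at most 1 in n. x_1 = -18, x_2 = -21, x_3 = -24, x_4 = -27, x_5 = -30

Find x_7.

Δ: -3, -3, -3, -3
First differences constant at -3.
-30 − 3 = -33
-33 − 3 = -36

-36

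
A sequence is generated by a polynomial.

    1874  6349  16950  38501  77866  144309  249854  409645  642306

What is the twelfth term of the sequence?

2023509

4475  10601  21551  39365  66443  105545  159791  232661
6126  10950  17814  27078  39102  54246  72870
4824  6864  9264  12024  15144  18624
2040  2400  2760  3120  3480
360  360  360  360
Constant fifth difference = 360, so extend:
3480 + 360 = 3840;  18624 + 3840 = 22464;  72870 + 22464 = 95334;  232661 + 95334 = 327995;  642306 + 327995 = 970301
3840 + 360 = 4200;  22464 + 4200 = 26664;  95334 + 26664 = 121998;  327995 + 121998 = 449993;  970301 + 449993 = 1420294
4200 + 360 = 4560;  26664 + 4560 = 31224;  121998 + 31224 = 153222;  449993 + 153222 = 603215;  1420294 + 603215 = 2023509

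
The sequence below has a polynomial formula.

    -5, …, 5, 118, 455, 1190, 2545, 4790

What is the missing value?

Using the last 6 terms:
113  337  735  1355  2245
224  398  620  890
174  222  270
48  48
Constant fourth difference = 48.
Extend backward: 174 − 48 = 126;  224 − 126 = 98;  113 − 98 = 15;  5 − 15 = -10

-10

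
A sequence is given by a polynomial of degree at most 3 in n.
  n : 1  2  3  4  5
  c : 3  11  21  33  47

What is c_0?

-3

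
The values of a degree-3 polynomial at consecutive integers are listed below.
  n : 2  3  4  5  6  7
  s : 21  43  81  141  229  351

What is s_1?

9

First differences: 22, 38, 60, 88, 122
Second differences: 16, 22, 28, 34
Third differences: 6, 6, 6
The third differences are constant at 6.
Work back: 16 − 6 = 10;  22 − 10 = 12;  21 − 12 = 9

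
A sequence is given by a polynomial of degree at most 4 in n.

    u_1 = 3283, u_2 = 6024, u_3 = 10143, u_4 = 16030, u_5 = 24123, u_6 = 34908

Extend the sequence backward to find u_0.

1578

2741  4119  5887  8093  10785
1378  1768  2206  2692
390  438  486
48  48
The fourth differences are constant at 48.
Work back: 390 − 48 = 342;  1378 − 342 = 1036;  2741 − 1036 = 1705;  3283 − 1705 = 1578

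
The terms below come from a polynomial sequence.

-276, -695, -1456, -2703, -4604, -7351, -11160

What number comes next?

-16271

First differences: -419, -761, -1247, -1901, -2747, -3809
Second differences: -342, -486, -654, -846, -1062
Third differences: -144, -168, -192, -216
Fourth differences: -24, -24, -24
The fourth differences are constant (-24).
-216 − 24 = -240;  -1062 − 240 = -1302;  -3809 − 1302 = -5111;  -11160 − 5111 = -16271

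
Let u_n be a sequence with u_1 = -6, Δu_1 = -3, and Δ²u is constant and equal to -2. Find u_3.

-14

Build the table forward from the leading diagonal:
Δ²: -2, -2, -2
Δ: -3, -5, -7
u: -6, -9, -14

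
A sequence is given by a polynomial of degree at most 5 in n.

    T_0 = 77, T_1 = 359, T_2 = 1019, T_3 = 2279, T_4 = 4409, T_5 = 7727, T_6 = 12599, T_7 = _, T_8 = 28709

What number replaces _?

Using the first 7 terms:
D1: 282  660  1260  2130  3318  4872
D2: 378  600  870  1188  1554
D3: 222  270  318  366
D4: 48  48  48
Constant fourth difference = 48.
Extend forward: 366 + 48 = 414;  1554 + 414 = 1968;  4872 + 1968 = 6840;  12599 + 6840 = 19439

19439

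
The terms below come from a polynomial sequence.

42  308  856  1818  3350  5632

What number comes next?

8868

Δ: 266 , 548 , 962 , 1532 , 2282
Δ²: 282 , 414 , 570 , 750
Δ³: 132 , 156 , 180
Δ⁴: 24 , 24
The fourth differences are constant (24).
180 + 24 = 204;  750 + 204 = 954;  2282 + 954 = 3236;  5632 + 3236 = 8868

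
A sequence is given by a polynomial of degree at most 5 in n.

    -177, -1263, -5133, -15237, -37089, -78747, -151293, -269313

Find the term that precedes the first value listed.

D1: -1086, -3870, -10104, -21852, -41658, -72546, -118020
D2: -2784, -6234, -11748, -19806, -30888, -45474
D3: -3450, -5514, -8058, -11082, -14586
D4: -2064, -2544, -3024, -3504
D5: -480, -480, -480
The fifth differences are constant at -480.
Work back: -2064 + 480 = -1584;  -3450 + 1584 = -1866;  -2784 + 1866 = -918;  -1086 + 918 = -168;  -177 + 168 = -9

-9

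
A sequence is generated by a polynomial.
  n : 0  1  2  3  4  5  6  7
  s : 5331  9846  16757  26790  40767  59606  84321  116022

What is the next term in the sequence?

155915

4515  6911  10033  13977  18839  24715  31701
2396  3122  3944  4862  5876  6986
726  822  918  1014  1110
96  96  96  96
Fourth differences constant at 96.
1110 + 96 = 1206;  6986 + 1206 = 8192;  31701 + 8192 = 39893;  116022 + 39893 = 155915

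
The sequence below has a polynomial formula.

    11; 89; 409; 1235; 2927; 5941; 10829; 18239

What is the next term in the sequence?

28915

First differences: 78, 320, 826, 1692, 3014, 4888, 7410
Second differences: 242, 506, 866, 1322, 1874, 2522
Third differences: 264, 360, 456, 552, 648
Fourth differences: 96, 96, 96, 96
Constant fourth difference = 96, so extend:
648 + 96 = 744;  2522 + 744 = 3266;  7410 + 3266 = 10676;  18239 + 10676 = 28915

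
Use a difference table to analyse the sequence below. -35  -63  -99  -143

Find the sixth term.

Δ: -28, -36, -44
Δ²: -8, -8
Constant second difference = -8, so extend:
-44 − 8 = -52;  -143 − 52 = -195
-52 − 8 = -60;  -195 − 60 = -255

-255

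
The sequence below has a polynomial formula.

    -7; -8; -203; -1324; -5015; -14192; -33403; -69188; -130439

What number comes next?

Δ: -1 , -195 , -1121 , -3691 , -9177 , -19211 , -35785 , -61251
Δ²: -194 , -926 , -2570 , -5486 , -10034 , -16574 , -25466
Δ³: -732 , -1644 , -2916 , -4548 , -6540 , -8892
Δ⁴: -912 , -1272 , -1632 , -1992 , -2352
Δ⁵: -360 , -360 , -360 , -360
Constant fifth difference = -360, so extend:
-2352 − 360 = -2712;  -8892 − 2712 = -11604;  -25466 − 11604 = -37070;  -61251 − 37070 = -98321;  -130439 − 98321 = -228760

-228760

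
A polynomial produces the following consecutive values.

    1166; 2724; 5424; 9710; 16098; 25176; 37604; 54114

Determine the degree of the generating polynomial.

4

1558, 2700, 4286, 6388, 9078, 12428, 16510
1142, 1586, 2102, 2690, 3350, 4082
444, 516, 588, 660, 732
72, 72, 72, 72
The fourth differences are constant, so the polynomial has degree 4.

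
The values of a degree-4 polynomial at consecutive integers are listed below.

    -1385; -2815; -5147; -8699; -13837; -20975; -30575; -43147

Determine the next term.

First differences: -1430  -2332  -3552  -5138  -7138  -9600  -12572
Second differences: -902  -1220  -1586  -2000  -2462  -2972
Third differences: -318  -366  -414  -462  -510
Fourth differences: -48  -48  -48  -48
Constant fourth difference = -48, so extend:
-510 − 48 = -558;  -2972 − 558 = -3530;  -12572 − 3530 = -16102;  -43147 − 16102 = -59249

-59249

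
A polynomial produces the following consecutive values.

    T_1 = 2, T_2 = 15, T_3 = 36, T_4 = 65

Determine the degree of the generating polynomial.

2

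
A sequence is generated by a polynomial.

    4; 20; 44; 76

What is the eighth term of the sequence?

D1: 16, 24, 32
D2: 8, 8
The second differences are constant (8).
32 + 8 = 40;  76 + 40 = 116
40 + 8 = 48;  116 + 48 = 164
48 + 8 = 56;  164 + 56 = 220
56 + 8 = 64;  220 + 64 = 284

284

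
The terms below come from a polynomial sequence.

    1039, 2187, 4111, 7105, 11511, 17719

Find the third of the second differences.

D1: 1148, 1924, 2994, 4406, 6208
D2: 776, 1070, 1412, 1802
D3: 294, 342, 390
D4: 48, 48

1412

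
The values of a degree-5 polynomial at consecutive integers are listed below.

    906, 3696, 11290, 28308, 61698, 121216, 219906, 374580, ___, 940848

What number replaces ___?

Using the first 8 terms:
D1: 2790, 7594, 17018, 33390, 59518, 98690, 154674
D2: 4804, 9424, 16372, 26128, 39172, 55984
D3: 4620, 6948, 9756, 13044, 16812
D4: 2328, 2808, 3288, 3768
D5: 480, 480, 480
Constant fifth difference = 480.
Extend forward: 3768 + 480 = 4248;  16812 + 4248 = 21060;  55984 + 21060 = 77044;  154674 + 77044 = 231718;  374580 + 231718 = 606298

606298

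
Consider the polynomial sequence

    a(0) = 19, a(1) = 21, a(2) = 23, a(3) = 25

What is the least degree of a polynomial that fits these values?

1

First differences: 2, 2, 2
The first differences are constant, so the polynomial has degree 1.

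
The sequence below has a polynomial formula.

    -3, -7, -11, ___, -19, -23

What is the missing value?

-15

Using the first 3 terms:
D1: -4, -4
Constant first difference = -4.
Extend forward: -11 − 4 = -15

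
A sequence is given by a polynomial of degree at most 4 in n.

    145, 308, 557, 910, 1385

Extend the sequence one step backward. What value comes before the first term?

50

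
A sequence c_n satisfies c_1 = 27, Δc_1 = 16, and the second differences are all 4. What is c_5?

Build the table forward from the leading diagonal:
Δ²: 4, 4, 4, 4, 4
Δ: 16, 20, 24, 28, 32
c: 27, 43, 63, 87, 115

115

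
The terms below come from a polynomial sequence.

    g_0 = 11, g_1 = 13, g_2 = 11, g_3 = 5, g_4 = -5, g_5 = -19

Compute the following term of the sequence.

-37

D1: 2, -2, -6, -10, -14
D2: -4, -4, -4, -4
Constant second difference = -4, so extend:
-14 − 4 = -18;  -19 − 18 = -37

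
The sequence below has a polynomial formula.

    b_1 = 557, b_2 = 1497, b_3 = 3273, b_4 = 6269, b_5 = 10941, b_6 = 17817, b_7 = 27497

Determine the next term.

Δ: 940, 1776, 2996, 4672, 6876, 9680
Δ²: 836, 1220, 1676, 2204, 2804
Δ³: 384, 456, 528, 600
Δ⁴: 72, 72, 72
The fourth differences are constant (72).
600 + 72 = 672;  2804 + 672 = 3476;  9680 + 3476 = 13156;  27497 + 13156 = 40653

40653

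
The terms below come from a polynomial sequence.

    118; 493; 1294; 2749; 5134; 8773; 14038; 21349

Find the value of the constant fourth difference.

First differences: 375, 801, 1455, 2385, 3639, 5265, 7311
Second differences: 426, 654, 930, 1254, 1626, 2046
Third differences: 228, 276, 324, 372, 420
Fourth differences: 48, 48, 48, 48

48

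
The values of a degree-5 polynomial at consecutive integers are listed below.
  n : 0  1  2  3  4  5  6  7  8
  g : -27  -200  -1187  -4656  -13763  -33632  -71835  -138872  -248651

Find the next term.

-173, -987, -3469, -9107, -19869, -38203, -67037, -109779
-814, -2482, -5638, -10762, -18334, -28834, -42742
-1668, -3156, -5124, -7572, -10500, -13908
-1488, -1968, -2448, -2928, -3408
-480, -480, -480, -480
Fifth differences constant at -480.
-3408 − 480 = -3888;  -13908 − 3888 = -17796;  -42742 − 17796 = -60538;  -109779 − 60538 = -170317;  -248651 − 170317 = -418968

-418968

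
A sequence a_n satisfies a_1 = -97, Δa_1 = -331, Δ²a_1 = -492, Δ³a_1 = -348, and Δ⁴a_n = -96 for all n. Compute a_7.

Build the table forward from the leading diagonal:
D4: -96, -96, -96, -96, -96, -96, -96
D3: -348, -444, -540, -636, -732, -828, -924
D2: -492, -840, -1284, -1824, -2460, -3192, -4020
D1: -331, -823, -1663, -2947, -4771, -7231, -10423
a: -97, -428, -1251, -2914, -5861, -10632, -17863

-17863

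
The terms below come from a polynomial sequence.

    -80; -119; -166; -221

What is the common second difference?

-8

Δ: -39, -47, -55
Δ²: -8, -8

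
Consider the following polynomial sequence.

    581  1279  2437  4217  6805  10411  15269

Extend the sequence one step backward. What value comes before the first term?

698  1158  1780  2588  3606  4858
460  622  808  1018  1252
162  186  210  234
24  24  24
The fourth differences are constant at 24.
Work back: 162 − 24 = 138;  460 − 138 = 322;  698 − 322 = 376;  581 − 376 = 205

205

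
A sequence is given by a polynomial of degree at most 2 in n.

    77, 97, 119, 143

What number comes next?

169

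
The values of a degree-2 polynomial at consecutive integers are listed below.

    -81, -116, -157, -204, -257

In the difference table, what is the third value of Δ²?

-6

D1: -35, -41, -47, -53
D2: -6, -6, -6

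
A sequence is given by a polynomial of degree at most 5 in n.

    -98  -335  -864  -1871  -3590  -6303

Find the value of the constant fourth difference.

-48

First differences: -237, -529, -1007, -1719, -2713
Second differences: -292, -478, -712, -994
Third differences: -186, -234, -282
Fourth differences: -48, -48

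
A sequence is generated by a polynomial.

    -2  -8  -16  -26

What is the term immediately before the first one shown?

-6  -8  -10
-2  -2
The second differences are constant at -2.
Work back: -6 + 2 = -4;  -2 + 4 = 2

2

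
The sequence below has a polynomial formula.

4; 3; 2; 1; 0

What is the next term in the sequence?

-1

Δ: -1  -1  -1  -1
The first differences are constant (-1).
0 − 1 = -1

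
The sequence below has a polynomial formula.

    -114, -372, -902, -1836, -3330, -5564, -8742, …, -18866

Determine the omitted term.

-13092

Using the first 7 terms:
First differences: -258, -530, -934, -1494, -2234, -3178
Second differences: -272, -404, -560, -740, -944
Third differences: -132, -156, -180, -204
Fourth differences: -24, -24, -24
Constant fourth difference = -24.
Extend forward: -204 − 24 = -228;  -944 − 228 = -1172;  -3178 − 1172 = -4350;  -8742 − 4350 = -13092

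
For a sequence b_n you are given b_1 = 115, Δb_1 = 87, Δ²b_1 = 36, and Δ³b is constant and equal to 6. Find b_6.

Build the table forward from the leading diagonal:
D3: 6, 6, 6, 6, 6, 6
D2: 36, 42, 48, 54, 60, 66
D1: 87, 123, 165, 213, 267, 327
b: 115, 202, 325, 490, 703, 970

970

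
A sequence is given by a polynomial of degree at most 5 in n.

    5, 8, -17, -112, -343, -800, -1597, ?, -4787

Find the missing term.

-2872

Using the first 7 terms:
D1: 3  -25  -95  -231  -457  -797
D2: -28  -70  -136  -226  -340
D3: -42  -66  -90  -114
D4: -24  -24  -24
Constant fourth difference = -24.
Extend forward: -114 − 24 = -138;  -340 − 138 = -478;  -797 − 478 = -1275;  -1597 − 1275 = -2872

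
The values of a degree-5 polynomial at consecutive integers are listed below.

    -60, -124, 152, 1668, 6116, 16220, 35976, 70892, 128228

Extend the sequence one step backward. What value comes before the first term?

D1: -64, 276, 1516, 4448, 10104, 19756, 34916, 57336
D2: 340, 1240, 2932, 5656, 9652, 15160, 22420
D3: 900, 1692, 2724, 3996, 5508, 7260
D4: 792, 1032, 1272, 1512, 1752
D5: 240, 240, 240, 240
The fifth differences are constant at 240.
Work back: 792 − 240 = 552;  900 − 552 = 348;  340 − 348 = -8;  -64 + 8 = -56;  -60 + 56 = -4

-4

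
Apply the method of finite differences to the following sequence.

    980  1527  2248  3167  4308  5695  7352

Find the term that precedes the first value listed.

583

First differences: 547  721  919  1141  1387  1657
Second differences: 174  198  222  246  270
Third differences: 24  24  24  24
The third differences are constant at 24.
Work back: 174 − 24 = 150;  547 − 150 = 397;  980 − 397 = 583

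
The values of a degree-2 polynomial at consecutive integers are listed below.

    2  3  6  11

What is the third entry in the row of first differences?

Δ: 1, 3, 5
Δ²: 2, 2

5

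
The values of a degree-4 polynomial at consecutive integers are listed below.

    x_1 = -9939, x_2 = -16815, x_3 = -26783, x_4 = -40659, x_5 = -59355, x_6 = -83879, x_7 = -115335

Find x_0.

-5435

First differences: -6876, -9968, -13876, -18696, -24524, -31456
Second differences: -3092, -3908, -4820, -5828, -6932
Third differences: -816, -912, -1008, -1104
Fourth differences: -96, -96, -96
The fourth differences are constant at -96.
Work back: -816 + 96 = -720;  -3092 + 720 = -2372;  -6876 + 2372 = -4504;  -9939 + 4504 = -5435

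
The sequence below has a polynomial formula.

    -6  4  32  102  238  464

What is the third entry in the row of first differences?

70

Δ: 10, 28, 70, 136, 226
Δ²: 18, 42, 66, 90
Δ³: 24, 24, 24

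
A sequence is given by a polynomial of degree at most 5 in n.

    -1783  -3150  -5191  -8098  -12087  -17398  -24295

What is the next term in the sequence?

D1: -1367 , -2041 , -2907 , -3989 , -5311 , -6897
D2: -674 , -866 , -1082 , -1322 , -1586
D3: -192 , -216 , -240 , -264
D4: -24 , -24 , -24
Fourth differences constant at -24.
-264 − 24 = -288;  -1586 − 288 = -1874;  -6897 − 1874 = -8771;  -24295 − 8771 = -33066

-33066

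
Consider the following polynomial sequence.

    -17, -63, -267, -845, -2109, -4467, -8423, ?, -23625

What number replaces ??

Using the first 7 terms:
Δ: -46, -204, -578, -1264, -2358, -3956
Δ²: -158, -374, -686, -1094, -1598
Δ³: -216, -312, -408, -504
Δ⁴: -96, -96, -96
Constant fourth difference = -96.
Extend forward: -504 − 96 = -600;  -1598 − 600 = -2198;  -3956 − 2198 = -6154;  -8423 − 6154 = -14577

-14577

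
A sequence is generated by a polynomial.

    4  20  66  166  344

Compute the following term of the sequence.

16, 46, 100, 178
30, 54, 78
24, 24
Third differences constant at 24.
78 + 24 = 102;  178 + 102 = 280;  344 + 280 = 624

624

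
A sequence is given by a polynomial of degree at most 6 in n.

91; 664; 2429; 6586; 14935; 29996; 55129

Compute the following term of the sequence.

94654

First differences: 573 , 1765 , 4157 , 8349 , 15061 , 25133
Second differences: 1192 , 2392 , 4192 , 6712 , 10072
Third differences: 1200 , 1800 , 2520 , 3360
Fourth differences: 600 , 720 , 840
Fifth differences: 120 , 120
Constant fifth difference = 120, so extend:
840 + 120 = 960;  3360 + 960 = 4320;  10072 + 4320 = 14392;  25133 + 14392 = 39525;  55129 + 39525 = 94654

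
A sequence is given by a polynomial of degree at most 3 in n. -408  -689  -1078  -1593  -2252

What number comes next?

First differences: -281, -389, -515, -659
Second differences: -108, -126, -144
Third differences: -18, -18
Constant third difference = -18, so extend:
-144 − 18 = -162;  -659 − 162 = -821;  -2252 − 821 = -3073

-3073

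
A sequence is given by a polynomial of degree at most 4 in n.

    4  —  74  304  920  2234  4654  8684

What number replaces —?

14

Using the last 6 terms:
D1: 230, 616, 1314, 2420, 4030
D2: 386, 698, 1106, 1610
D3: 312, 408, 504
D4: 96, 96
Constant fourth difference = 96.
Extend backward: 312 − 96 = 216;  386 − 216 = 170;  230 − 170 = 60;  74 − 60 = 14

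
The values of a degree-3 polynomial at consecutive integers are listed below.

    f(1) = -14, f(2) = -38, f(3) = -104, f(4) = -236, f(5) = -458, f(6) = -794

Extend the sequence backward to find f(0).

-8

D1: -24  -66  -132  -222  -336
D2: -42  -66  -90  -114
D3: -24  -24  -24
The third differences are constant at -24.
Work back: -42 + 24 = -18;  -24 + 18 = -6;  -14 + 6 = -8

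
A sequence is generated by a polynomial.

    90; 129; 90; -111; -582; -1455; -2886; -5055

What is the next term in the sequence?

Δ: 39, -39, -201, -471, -873, -1431, -2169
Δ²: -78, -162, -270, -402, -558, -738
Δ³: -84, -108, -132, -156, -180
Δ⁴: -24, -24, -24, -24
Constant fourth difference = -24, so extend:
-180 − 24 = -204;  -738 − 204 = -942;  -2169 − 942 = -3111;  -5055 − 3111 = -8166

-8166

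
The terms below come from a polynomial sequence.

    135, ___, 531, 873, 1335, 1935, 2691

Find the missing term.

Using the last 5 terms:
D1: 342, 462, 600, 756
D2: 120, 138, 156
D3: 18, 18
Constant third difference = 18.
Extend backward: 120 − 18 = 102;  342 − 102 = 240;  531 − 240 = 291

291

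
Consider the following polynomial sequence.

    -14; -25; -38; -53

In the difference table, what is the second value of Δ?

-13

Δ: -11, -13, -15
Δ²: -2, -2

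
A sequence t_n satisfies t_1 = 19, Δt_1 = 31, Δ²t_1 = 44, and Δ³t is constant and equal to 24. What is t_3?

Build the table forward from the leading diagonal:
Third differences: 24  24  24
Second differences: 44  68  92
First differences: 31  75  143
t: 19  50  125

125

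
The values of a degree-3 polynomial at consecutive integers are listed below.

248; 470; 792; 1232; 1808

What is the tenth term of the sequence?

7358

D1: 222, 322, 440, 576
D2: 100, 118, 136
D3: 18, 18
Constant third difference = 18, so extend:
136 + 18 = 154;  576 + 154 = 730;  1808 + 730 = 2538
154 + 18 = 172;  730 + 172 = 902;  2538 + 902 = 3440
172 + 18 = 190;  902 + 190 = 1092;  3440 + 1092 = 4532
190 + 18 = 208;  1092 + 208 = 1300;  4532 + 1300 = 5832
208 + 18 = 226;  1300 + 226 = 1526;  5832 + 1526 = 7358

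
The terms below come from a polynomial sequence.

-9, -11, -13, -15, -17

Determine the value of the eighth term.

First differences: -2  -2  -2  -2
First differences constant at -2.
-17 − 2 = -19
-19 − 2 = -21
-21 − 2 = -23

-23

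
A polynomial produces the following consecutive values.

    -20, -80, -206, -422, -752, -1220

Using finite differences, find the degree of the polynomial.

D1: -60, -126, -216, -330, -468
D2: -66, -90, -114, -138
D3: -24, -24, -24
The third differences are constant, so the polynomial has degree 3.

3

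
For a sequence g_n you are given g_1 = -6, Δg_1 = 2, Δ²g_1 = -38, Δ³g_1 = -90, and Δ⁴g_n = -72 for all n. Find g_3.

-40

Build the table forward from the leading diagonal:
Fourth differences: -72, -72, -72
Third differences: -90, -162, -234
Second differences: -38, -128, -290
First differences: 2, -36, -164
g: -6, -4, -40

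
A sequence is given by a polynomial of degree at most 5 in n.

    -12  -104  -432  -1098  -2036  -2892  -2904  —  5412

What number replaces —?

-782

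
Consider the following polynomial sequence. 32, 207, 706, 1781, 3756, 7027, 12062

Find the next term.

D1: 175, 499, 1075, 1975, 3271, 5035
D2: 324, 576, 900, 1296, 1764
D3: 252, 324, 396, 468
D4: 72, 72, 72
The fourth differences are constant (72).
468 + 72 = 540;  1764 + 540 = 2304;  5035 + 2304 = 7339;  12062 + 7339 = 19401

19401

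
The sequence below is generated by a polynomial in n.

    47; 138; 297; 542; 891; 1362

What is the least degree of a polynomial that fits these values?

3

91, 159, 245, 349, 471
68, 86, 104, 122
18, 18, 18
The third differences are constant, so the polynomial has degree 3.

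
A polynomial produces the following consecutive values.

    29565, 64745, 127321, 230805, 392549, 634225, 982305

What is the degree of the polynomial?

D1: 35180, 62576, 103484, 161744, 241676, 348080
D2: 27396, 40908, 58260, 79932, 106404
D3: 13512, 17352, 21672, 26472
D4: 3840, 4320, 4800
D5: 480, 480
The fifth differences are constant, so the polynomial has degree 5.

5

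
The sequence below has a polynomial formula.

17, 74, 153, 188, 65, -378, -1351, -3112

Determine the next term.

First differences: 57 , 79 , 35 , -123 , -443 , -973 , -1761
Second differences: 22 , -44 , -158 , -320 , -530 , -788
Third differences: -66 , -114 , -162 , -210 , -258
Fourth differences: -48 , -48 , -48 , -48
The fourth differences are constant (-48).
-258 − 48 = -306;  -788 − 306 = -1094;  -1761 − 1094 = -2855;  -3112 − 2855 = -5967

-5967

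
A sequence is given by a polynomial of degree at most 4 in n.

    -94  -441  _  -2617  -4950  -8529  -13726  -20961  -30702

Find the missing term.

Using the last 6 terms:
D1: -2333, -3579, -5197, -7235, -9741
D2: -1246, -1618, -2038, -2506
D3: -372, -420, -468
D4: -48, -48
Constant fourth difference = -48.
Extend backward: -372 + 48 = -324;  -1246 + 324 = -922;  -2333 + 922 = -1411;  -2617 + 1411 = -1206

-1206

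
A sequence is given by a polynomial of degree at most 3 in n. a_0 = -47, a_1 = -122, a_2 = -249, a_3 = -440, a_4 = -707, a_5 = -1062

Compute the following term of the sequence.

Δ: -75, -127, -191, -267, -355
Δ²: -52, -64, -76, -88
Δ³: -12, -12, -12
Third differences constant at -12.
-88 − 12 = -100;  -355 − 100 = -455;  -1062 − 455 = -1517

-1517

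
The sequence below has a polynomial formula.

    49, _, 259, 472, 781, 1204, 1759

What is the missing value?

Using the last 5 terms:
Δ: 213  309  423  555
Δ²: 96  114  132
Δ³: 18  18
Constant third difference = 18.
Extend backward: 96 − 18 = 78;  213 − 78 = 135;  259 − 135 = 124

124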